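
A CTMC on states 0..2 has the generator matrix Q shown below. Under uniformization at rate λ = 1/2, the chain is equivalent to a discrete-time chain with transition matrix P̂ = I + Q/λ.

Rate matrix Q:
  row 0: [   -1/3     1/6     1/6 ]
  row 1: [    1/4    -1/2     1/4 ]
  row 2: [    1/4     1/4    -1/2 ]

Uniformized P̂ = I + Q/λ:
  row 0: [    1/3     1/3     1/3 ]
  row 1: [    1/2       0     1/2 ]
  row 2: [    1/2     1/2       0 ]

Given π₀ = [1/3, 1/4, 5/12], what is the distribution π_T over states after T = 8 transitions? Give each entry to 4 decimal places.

t=0: π = [0.3333, 0.2500, 0.4167]
t=1: π = [0.4444, 0.3194, 0.2361]
t=2: π = [0.4259, 0.2662, 0.3079]
t=3: π = [0.4290, 0.2959, 0.2751]
t=4: π = [0.4285, 0.2805, 0.2910]
t=5: π = [0.4286, 0.2883, 0.2831]
t=6: π = [0.4286, 0.2844, 0.2870]
t=7: π = [0.4286, 0.2864, 0.2851]
t=8: π = [0.4286, 0.2854, 0.2860]

π = [0.4286, 0.2854, 0.2860]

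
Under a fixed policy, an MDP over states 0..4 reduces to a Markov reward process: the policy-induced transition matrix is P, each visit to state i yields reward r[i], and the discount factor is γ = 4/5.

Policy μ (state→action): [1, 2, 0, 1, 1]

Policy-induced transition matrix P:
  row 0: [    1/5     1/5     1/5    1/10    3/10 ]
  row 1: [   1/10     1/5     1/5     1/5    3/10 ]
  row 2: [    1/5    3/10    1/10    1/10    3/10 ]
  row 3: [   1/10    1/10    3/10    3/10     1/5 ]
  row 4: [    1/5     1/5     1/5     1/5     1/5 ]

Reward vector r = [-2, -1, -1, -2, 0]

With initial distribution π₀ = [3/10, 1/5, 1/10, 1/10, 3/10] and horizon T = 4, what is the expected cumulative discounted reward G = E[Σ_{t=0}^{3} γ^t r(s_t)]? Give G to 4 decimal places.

G = -3.2158

t=0: π = [0.3000, 0.2000, 0.1000, 0.1000, 0.3000], E[r] = -1.1000, γ^t·E[r] = -1.100000, running G = -1.100000
t=1: π = [0.1700, 0.2000, 0.2000, 0.1700, 0.2600], E[r] = -1.0800, γ^t·E[r] = -0.864000, running G = -1.964000
t=2: π = [0.1630, 0.2030, 0.1970, 0.1800, 0.2570], E[r] = -1.0860, γ^t·E[r] = -0.695040, running G = -2.659040
t=3: π = [0.1617, 0.2017, 0.1983, 0.1820, 0.2563], E[r] = -1.0874, γ^t·E[r] = -0.556749, running G = -3.215789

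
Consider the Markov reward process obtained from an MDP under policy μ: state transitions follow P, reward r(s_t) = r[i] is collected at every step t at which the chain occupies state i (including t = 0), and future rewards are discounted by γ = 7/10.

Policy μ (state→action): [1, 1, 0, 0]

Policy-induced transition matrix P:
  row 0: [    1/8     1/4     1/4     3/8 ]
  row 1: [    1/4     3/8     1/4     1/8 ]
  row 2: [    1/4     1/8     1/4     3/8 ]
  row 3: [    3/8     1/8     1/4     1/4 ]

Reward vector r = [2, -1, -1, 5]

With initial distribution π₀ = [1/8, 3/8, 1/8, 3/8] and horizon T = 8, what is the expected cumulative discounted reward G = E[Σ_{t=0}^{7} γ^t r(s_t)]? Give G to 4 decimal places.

G = 4.6200

t=0: π = [0.1250, 0.3750, 0.1250, 0.3750], E[r] = 1.6250, γ^t·E[r] = 1.625000, running G = 1.625000
t=1: π = [0.2813, 0.2344, 0.2500, 0.2344], E[r] = 1.2500, γ^t·E[r] = 0.875000, running G = 2.500000
t=2: π = [0.2441, 0.2188, 0.2500, 0.2871], E[r] = 1.4551, γ^t·E[r] = 0.712988, running G = 3.212988
t=3: π = [0.2554, 0.2102, 0.2500, 0.2844], E[r] = 1.4727, γ^t·E[r] = 0.505121, running G = 3.718109
t=4: π = [0.2536, 0.2095, 0.2500, 0.2869], E[r] = 1.4823, γ^t·E[r] = 0.355893, running G = 4.074002
t=5: π = [0.2542, 0.2091, 0.2500, 0.2868], E[r] = 1.4831, γ^t·E[r] = 0.249263, running G = 4.323266
t=6: π = [0.2541, 0.2090, 0.2500, 0.2869], E[r] = 1.4835, γ^t·E[r] = 0.174537, running G = 4.497803
t=7: π = [0.2541, 0.2090, 0.2500, 0.2869], E[r] = 1.4836, γ^t·E[r] = 0.122179, running G = 4.619983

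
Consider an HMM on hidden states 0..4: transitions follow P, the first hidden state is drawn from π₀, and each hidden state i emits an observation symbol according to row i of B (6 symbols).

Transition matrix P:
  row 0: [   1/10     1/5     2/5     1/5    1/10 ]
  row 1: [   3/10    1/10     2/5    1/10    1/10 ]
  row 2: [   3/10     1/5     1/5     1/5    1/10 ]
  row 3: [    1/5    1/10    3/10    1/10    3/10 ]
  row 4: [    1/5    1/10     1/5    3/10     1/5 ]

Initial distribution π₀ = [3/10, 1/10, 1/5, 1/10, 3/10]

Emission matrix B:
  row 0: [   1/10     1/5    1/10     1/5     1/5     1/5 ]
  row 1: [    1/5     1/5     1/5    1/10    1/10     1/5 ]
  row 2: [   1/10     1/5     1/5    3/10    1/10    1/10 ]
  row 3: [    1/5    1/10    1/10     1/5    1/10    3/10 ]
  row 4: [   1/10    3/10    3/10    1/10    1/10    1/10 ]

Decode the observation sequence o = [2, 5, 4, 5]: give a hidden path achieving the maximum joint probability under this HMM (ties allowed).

t=0: δ = [3.000e-02, 2.000e-02, 4.000e-02, 1.000e-02, 9.000e-02]  (obs o_0=2)
t=1: δ = [3.600e-03, 1.800e-03, 1.800e-03, 8.100e-03, 1.800e-03]  ψ = [4, 4, 4, 4, 4]  (obs o_1=5)
t=2: δ = [3.240e-04, 8.100e-05, 2.430e-04, 8.100e-05, 2.430e-04]  ψ = [3, 3, 3, 3, 3]  (obs o_2=4)
t=3: δ = [1.458e-05, 1.296e-05, 1.296e-05, 2.187e-05, 4.860e-06]  ψ = [2, 0, 0, 4, 4]  (obs o_3=5)
backtrack: best end state = 3; path = [4, 3, 4, 3]

path = [4, 3, 4, 3]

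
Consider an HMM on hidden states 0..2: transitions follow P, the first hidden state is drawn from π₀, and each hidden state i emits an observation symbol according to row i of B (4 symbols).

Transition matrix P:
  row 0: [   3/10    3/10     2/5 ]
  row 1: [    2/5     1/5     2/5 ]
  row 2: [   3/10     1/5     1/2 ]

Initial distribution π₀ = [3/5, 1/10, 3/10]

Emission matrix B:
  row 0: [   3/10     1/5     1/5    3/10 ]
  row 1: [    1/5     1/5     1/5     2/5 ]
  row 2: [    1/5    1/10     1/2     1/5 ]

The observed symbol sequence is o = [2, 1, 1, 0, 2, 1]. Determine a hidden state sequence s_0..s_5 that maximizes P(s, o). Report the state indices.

t=0: δ = [1.200e-01, 2.000e-02, 1.500e-01]  (obs o_0=2)
t=1: δ = [9.000e-03, 7.200e-03, 7.500e-03]  ψ = [2, 0, 2]  (obs o_1=1)
t=2: δ = [5.760e-04, 5.400e-04, 3.750e-04]  ψ = [1, 0, 2]  (obs o_2=1)
t=3: δ = [6.480e-05, 3.456e-05, 4.608e-05]  ψ = [1, 0, 0]  (obs o_3=0)
t=4: δ = [3.888e-06, 3.888e-06, 1.296e-05]  ψ = [0, 0, 0]  (obs o_4=2)
t=5: δ = [7.776e-07, 5.184e-07, 6.480e-07]  ψ = [2, 2, 2]  (obs o_5=1)
backtrack: best end state = 0; path = [2, 0, 1, 0, 2, 0]

path = [2, 0, 1, 0, 2, 0]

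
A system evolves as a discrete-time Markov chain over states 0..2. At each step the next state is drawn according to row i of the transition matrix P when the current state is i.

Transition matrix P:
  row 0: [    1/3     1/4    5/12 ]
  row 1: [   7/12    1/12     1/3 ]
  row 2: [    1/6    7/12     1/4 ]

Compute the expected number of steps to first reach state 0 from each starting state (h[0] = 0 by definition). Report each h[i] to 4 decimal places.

h = [0.0000, 2.1972, 3.0423]

First-step conditioning: h[0] = 0; for i ≠ 0, h[i] = 1 + Σ_k P[i][k]·h[k].
  h[1] = 1 + 1/12·h[1] + 1/3·h[2]
  h[2] = 1 + 7/12·h[1] + 1/4·h[2]
Solving the 2×2 linear system over states ≠ 0 gives exactly h = [0, 156/71, 216/71] (h[0] = 0 is the target).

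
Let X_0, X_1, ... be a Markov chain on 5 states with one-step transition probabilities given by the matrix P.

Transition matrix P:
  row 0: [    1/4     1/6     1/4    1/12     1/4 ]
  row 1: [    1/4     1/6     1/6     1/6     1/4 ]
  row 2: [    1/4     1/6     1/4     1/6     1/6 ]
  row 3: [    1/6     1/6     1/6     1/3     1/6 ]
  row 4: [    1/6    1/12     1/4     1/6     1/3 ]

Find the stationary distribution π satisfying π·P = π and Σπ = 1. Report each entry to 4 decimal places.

Balance equations π_j = Σ_i π_i·P[i][j]:
  π_0 = 1/4·π_0 + 1/4·π_1 + 1/4·π_2 + 1/6·π_3 + 1/6·π_4
  π_1 = 1/6·π_0 + 1/6·π_1 + 1/6·π_2 + 1/6·π_3 + 1/12·π_4
  π_2 = 1/4·π_0 + 1/6·π_1 + 1/4·π_2 + 1/6·π_3 + 1/4·π_4
  π_3 = 1/12·π_0 + 1/6·π_1 + 1/6·π_2 + 1/3·π_3 + 1/6·π_4
  normalize: π_0 + π_1 + π_2 + π_3 + π_4 = 1
Solving the linear system gives exactly π = [3128/14519, 2134/14519, 3236/14519, 2591/14519, 3430/14519].

π = [0.2154, 0.1470, 0.2229, 0.1785, 0.2362]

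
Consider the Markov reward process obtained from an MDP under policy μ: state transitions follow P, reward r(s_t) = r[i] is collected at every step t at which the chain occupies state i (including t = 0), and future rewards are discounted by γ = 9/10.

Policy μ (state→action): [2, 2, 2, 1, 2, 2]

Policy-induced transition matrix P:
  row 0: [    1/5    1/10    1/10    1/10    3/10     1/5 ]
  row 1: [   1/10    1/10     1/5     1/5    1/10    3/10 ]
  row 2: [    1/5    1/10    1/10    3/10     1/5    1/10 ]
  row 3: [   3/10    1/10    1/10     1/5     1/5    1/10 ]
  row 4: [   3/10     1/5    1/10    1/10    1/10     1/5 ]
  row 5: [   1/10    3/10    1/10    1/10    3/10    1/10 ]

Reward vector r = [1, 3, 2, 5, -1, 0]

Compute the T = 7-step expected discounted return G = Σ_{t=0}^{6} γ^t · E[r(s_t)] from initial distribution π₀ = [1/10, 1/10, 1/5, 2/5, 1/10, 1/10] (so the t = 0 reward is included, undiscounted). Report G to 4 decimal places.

t=0: π = [0.1000, 0.1000, 0.2000, 0.4000, 0.1000, 0.1000], E[r] = 2.7000, γ^t·E[r] = 2.700000, running G = 2.700000
t=1: π = [0.2300, 0.1300, 0.1100, 0.1900, 0.2000, 0.1400], E[r] = 1.5900, γ^t·E[r] = 1.431000, running G = 4.131000
t=2: π = [0.2120, 0.1480, 0.1130, 0.1540, 0.2040, 0.1690], E[r] = 1.4480, γ^t·E[r] = 1.172880, running G = 5.303880
t=3: π = [0.2041, 0.1542, 0.1148, 0.1528, 0.2029, 0.1712], E[r] = 1.4574, γ^t·E[r] = 1.062445, running G = 6.366325
t=4: π = [0.2030, 0.1545, 0.1154, 0.1537, 0.2018, 0.1715], E[r] = 1.4639, γ^t·E[r] = 0.960491, running G = 7.326816
t=5: π = [0.2029, 0.1545, 0.1155, 0.1539, 0.2018, 0.1714], E[r] = 1.4650, γ^t·E[r] = 0.865074, running G = 8.191889
t=6: π = [0.2030, 0.1545, 0.1154, 0.1539, 0.2018, 0.1714], E[r] = 1.4651, γ^t·E[r] = 0.778620, running G = 8.970509

G = 8.9705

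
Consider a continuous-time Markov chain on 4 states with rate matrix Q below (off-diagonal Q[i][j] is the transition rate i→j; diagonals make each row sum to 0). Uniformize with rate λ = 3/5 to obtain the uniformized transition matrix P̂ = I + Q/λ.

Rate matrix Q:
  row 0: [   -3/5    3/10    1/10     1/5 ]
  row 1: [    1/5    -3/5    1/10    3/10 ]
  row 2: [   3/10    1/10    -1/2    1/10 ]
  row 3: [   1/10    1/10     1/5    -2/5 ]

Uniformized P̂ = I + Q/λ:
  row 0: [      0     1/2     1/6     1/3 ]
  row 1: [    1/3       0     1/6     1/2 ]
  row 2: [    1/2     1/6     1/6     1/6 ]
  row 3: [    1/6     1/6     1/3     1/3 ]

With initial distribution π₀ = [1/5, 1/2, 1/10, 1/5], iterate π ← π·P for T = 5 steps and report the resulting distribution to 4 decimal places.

π = [0.2377, 0.2084, 0.2217, 0.3322]

t=0: π = [0.2000, 0.5000, 0.1000, 0.2000]
t=1: π = [0.2500, 0.1500, 0.2000, 0.4000]
t=2: π = [0.2167, 0.2250, 0.2333, 0.3250]
t=3: π = [0.2458, 0.2014, 0.2208, 0.3319]
t=4: π = [0.2329, 0.2150, 0.2220, 0.3301]
t=5: π = [0.2377, 0.2084, 0.2217, 0.3322]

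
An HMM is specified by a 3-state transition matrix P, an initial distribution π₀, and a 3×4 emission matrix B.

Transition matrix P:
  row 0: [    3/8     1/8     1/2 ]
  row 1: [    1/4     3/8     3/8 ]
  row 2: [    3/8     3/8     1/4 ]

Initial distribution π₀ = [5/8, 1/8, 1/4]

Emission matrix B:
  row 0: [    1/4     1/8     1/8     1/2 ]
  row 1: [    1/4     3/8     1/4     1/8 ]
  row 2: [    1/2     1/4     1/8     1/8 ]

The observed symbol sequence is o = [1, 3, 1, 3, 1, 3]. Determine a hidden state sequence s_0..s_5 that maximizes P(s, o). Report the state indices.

t=0: δ = [7.812e-02, 4.688e-02, 6.250e-02]  (obs o_0=1)
t=1: δ = [1.465e-02, 2.930e-03, 4.883e-03]  ψ = [0, 2, 0]  (obs o_1=3)
t=2: δ = [6.866e-04, 6.866e-04, 1.831e-03]  ψ = [0, 0, 0]  (obs o_2=1)
t=3: δ = [3.433e-04, 8.583e-05, 5.722e-05]  ψ = [2, 2, 2]  (obs o_3=3)
t=4: δ = [1.609e-05, 1.609e-05, 4.292e-05]  ψ = [0, 0, 0]  (obs o_4=1)
t=5: δ = [8.047e-06, 2.012e-06, 1.341e-06]  ψ = [2, 2, 2]  (obs o_5=3)
backtrack: best end state = 0; path = [0, 0, 2, 0, 2, 0]

path = [0, 0, 2, 0, 2, 0]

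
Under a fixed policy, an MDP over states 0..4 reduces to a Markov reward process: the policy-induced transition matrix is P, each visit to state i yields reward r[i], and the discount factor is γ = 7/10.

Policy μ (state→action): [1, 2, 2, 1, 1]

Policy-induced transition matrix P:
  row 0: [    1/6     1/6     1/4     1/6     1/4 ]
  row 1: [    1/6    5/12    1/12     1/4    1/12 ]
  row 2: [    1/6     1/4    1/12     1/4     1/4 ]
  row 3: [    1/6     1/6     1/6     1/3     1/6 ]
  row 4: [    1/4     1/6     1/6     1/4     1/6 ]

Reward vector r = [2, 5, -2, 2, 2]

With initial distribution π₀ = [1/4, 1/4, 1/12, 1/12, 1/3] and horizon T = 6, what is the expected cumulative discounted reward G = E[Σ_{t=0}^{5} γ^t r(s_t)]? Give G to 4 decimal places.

t=0: π = [0.2500, 0.2500, 0.0833, 0.0833, 0.3333], E[r] = 2.4167, γ^t·E[r] = 2.416667, running G = 2.416667
t=1: π = [0.1944, 0.2361, 0.1597, 0.2361, 0.1736], E[r] = 2.0694, γ^t·E[r] = 1.448611, running G = 3.865278
t=2: π = [0.1811, 0.2390, 0.1499, 0.2535, 0.1765], E[r] = 2.1175, γ^t·E[r] = 1.037564, running G = 4.902841
t=3: π = [0.1814, 0.2389, 0.1494, 0.2560, 0.1743], E[r] = 2.1193, γ^t·E[r] = 0.726923, running G = 5.629765
t=4: π = [0.1812, 0.2388, 0.1494, 0.2562, 0.1743], E[r] = 2.1188, γ^t·E[r] = 0.508728, running G = 6.138492
t=5: π = [0.1812, 0.2388, 0.1494, 0.2563, 0.1743], E[r] = 2.1188, γ^t·E[r] = 0.356114, running G = 6.494606

G = 6.4946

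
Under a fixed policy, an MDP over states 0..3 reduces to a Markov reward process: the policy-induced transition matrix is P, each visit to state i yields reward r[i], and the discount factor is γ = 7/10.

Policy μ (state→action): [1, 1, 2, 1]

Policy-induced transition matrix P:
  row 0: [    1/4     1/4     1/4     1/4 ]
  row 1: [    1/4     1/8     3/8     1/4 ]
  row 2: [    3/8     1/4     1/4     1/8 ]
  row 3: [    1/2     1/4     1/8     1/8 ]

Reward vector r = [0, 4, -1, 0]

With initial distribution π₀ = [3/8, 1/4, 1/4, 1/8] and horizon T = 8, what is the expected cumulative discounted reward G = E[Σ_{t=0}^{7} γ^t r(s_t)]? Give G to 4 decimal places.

G = 2.0937

t=0: π = [0.3750, 0.2500, 0.2500, 0.1250], E[r] = 0.7500, γ^t·E[r] = 0.750000, running G = 0.750000
t=1: π = [0.3125, 0.2188, 0.2656, 0.2031], E[r] = 0.6094, γ^t·E[r] = 0.426563, running G = 1.176563
t=2: π = [0.3340, 0.2227, 0.2520, 0.1914], E[r] = 0.6387, γ^t·E[r] = 0.312949, running G = 1.489512
t=3: π = [0.3293, 0.2222, 0.2539, 0.1946], E[r] = 0.6348, γ^t·E[r] = 0.217725, running G = 1.707236
t=4: π = [0.3304, 0.2222, 0.2534, 0.1939], E[r] = 0.6355, γ^t·E[r] = 0.152576, running G = 1.859812
t=5: π = [0.3302, 0.2222, 0.2535, 0.1941], E[r] = 0.6353, γ^t·E[r] = 0.106783, running G = 1.966595
t=6: π = [0.3302, 0.2222, 0.2535, 0.1940], E[r] = 0.6354, γ^t·E[r] = 0.074751, running G = 2.041346
t=7: π = [0.3302, 0.2222, 0.2535, 0.1941], E[r] = 0.6354, γ^t·E[r] = 0.052325, running G = 2.093671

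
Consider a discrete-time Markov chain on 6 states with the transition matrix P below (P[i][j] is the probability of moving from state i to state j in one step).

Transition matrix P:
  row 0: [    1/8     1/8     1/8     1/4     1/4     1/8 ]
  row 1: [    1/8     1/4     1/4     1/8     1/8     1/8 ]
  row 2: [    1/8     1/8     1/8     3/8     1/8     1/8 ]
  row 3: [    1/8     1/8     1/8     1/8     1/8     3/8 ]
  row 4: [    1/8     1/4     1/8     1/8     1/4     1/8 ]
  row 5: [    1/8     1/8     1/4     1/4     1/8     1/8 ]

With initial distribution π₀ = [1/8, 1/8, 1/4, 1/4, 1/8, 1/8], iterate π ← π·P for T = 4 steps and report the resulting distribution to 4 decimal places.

π = [0.1250, 0.1658, 0.1677, 0.2046, 0.1607, 0.1763]

t=0: π = [0.1250, 0.1250, 0.2500, 0.2500, 0.1250, 0.1250]
t=1: π = [0.1250, 0.1563, 0.1563, 0.2188, 0.1563, 0.1875]
t=2: π = [0.1250, 0.1641, 0.1680, 0.2031, 0.1602, 0.1797]
t=3: π = [0.1250, 0.1655, 0.1680, 0.2051, 0.1606, 0.1758]
t=4: π = [0.1250, 0.1658, 0.1677, 0.2046, 0.1607, 0.1763]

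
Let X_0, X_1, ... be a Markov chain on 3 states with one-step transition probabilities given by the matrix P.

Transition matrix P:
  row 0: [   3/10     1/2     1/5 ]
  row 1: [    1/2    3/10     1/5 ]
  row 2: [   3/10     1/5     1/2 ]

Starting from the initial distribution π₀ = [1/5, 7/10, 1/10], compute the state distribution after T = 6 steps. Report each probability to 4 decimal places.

π = [0.3691, 0.3453, 0.2856]

t=0: π = [0.2000, 0.7000, 0.1000]
t=1: π = [0.4400, 0.3300, 0.2300]
t=2: π = [0.3660, 0.3650, 0.2690]
t=3: π = [0.3730, 0.3463, 0.2807]
t=4: π = [0.3693, 0.3465, 0.2842]
t=5: π = [0.3693, 0.3454, 0.2853]
t=6: π = [0.3691, 0.3453, 0.2856]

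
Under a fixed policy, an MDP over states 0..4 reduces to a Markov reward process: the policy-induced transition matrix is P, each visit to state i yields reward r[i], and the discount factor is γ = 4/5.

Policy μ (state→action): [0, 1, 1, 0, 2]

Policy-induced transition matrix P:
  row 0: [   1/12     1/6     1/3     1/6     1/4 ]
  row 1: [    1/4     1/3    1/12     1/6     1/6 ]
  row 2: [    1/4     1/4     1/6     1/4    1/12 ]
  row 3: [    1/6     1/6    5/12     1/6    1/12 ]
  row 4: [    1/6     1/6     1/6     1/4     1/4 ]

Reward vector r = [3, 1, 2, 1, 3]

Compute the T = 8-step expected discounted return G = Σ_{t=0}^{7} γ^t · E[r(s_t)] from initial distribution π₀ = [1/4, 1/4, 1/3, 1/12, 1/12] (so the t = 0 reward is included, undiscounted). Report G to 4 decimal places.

t=0: π = [0.2500, 0.2500, 0.3333, 0.0833, 0.0833], E[r] = 2.0000, γ^t·E[r] = 2.000000, running G = 2.000000
t=1: π = [0.1944, 0.2361, 0.2083, 0.2014, 0.1597], E[r] = 1.9167, γ^t·E[r] = 1.533333, running G = 3.533333
t=2: π = [0.1875, 0.2234, 0.2297, 0.1973, 0.1620], E[r] = 1.9288, γ^t·E[r] = 1.234444, running G = 4.767778
t=3: π = [0.1888, 0.2230, 0.2286, 0.1993, 0.1602], E[r] = 1.9266, γ^t·E[r] = 0.986444, running G = 5.754222
t=4: π = [0.1886, 0.2229, 0.2294, 0.1991, 0.1601], E[r] = 1.9267, γ^t·E[r] = 0.789175, running G = 6.543398
t=5: π = [0.1886, 0.2229, 0.2293, 0.1991, 0.1600], E[r] = 1.9266, γ^t·E[r] = 0.631311, running G = 7.174708
t=6: π = [0.1886, 0.2229, 0.2293, 0.1991, 0.1600], E[r] = 1.9266, γ^t·E[r] = 0.505050, running G = 7.679759
t=7: π = [0.1886, 0.2229, 0.2293, 0.1991, 0.1600], E[r] = 1.9266, γ^t·E[r] = 0.404040, running G = 8.083798

G = 8.0838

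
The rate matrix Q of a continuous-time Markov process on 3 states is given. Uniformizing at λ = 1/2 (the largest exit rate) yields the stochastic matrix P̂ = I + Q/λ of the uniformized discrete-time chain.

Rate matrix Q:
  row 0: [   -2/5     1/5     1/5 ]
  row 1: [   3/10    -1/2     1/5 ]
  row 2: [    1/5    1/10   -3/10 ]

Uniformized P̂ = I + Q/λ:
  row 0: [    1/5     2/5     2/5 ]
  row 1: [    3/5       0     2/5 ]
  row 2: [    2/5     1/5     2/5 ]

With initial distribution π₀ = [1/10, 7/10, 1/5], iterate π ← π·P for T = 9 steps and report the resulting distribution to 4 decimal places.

t=0: π = [0.1000, 0.7000, 0.2000]
t=1: π = [0.5200, 0.0800, 0.4000]
t=2: π = [0.3120, 0.2880, 0.4000]
t=3: π = [0.3952, 0.2048, 0.4000]
t=4: π = [0.3619, 0.2381, 0.4000]
t=5: π = [0.3752, 0.2248, 0.4000]
t=6: π = [0.3699, 0.2301, 0.4000]
t=7: π = [0.3720, 0.2280, 0.4000]
t=8: π = [0.3712, 0.2288, 0.4000]
t=9: π = [0.3715, 0.2285, 0.4000]

π = [0.3715, 0.2285, 0.4000]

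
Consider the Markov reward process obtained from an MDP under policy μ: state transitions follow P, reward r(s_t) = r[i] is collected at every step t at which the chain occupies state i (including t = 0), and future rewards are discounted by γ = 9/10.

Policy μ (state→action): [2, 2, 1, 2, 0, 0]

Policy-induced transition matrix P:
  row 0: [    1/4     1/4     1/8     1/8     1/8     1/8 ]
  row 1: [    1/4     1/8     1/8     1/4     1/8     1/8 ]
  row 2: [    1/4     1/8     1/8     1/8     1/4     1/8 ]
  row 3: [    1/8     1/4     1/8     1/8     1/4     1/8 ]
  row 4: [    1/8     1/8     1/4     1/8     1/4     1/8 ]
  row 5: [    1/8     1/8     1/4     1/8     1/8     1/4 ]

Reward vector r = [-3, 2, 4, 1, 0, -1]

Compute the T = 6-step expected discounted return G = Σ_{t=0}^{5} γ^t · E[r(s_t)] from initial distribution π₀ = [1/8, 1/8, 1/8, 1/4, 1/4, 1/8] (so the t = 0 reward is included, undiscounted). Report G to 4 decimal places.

G = 2.1691

t=0: π = [0.1250, 0.1250, 0.1250, 0.2500, 0.2500, 0.1250], E[r] = 0.5000, γ^t·E[r] = 0.500000, running G = 0.500000
t=1: π = [0.1719, 0.1719, 0.1719, 0.1406, 0.2031, 0.1406], E[r] = 0.5156, γ^t·E[r] = 0.464063, running G = 0.964063
t=2: π = [0.1895, 0.1641, 0.1680, 0.1465, 0.1895, 0.1426], E[r] = 0.4355, γ^t·E[r] = 0.352793, running G = 1.316855
t=3: π = [0.1902, 0.1670, 0.1665, 0.1455, 0.1880, 0.1428], E[r] = 0.4321, γ^t·E[r] = 0.315022, running G = 1.631877
t=4: π = [0.1905, 0.1670, 0.1664, 0.1459, 0.1875, 0.1429], E[r] = 0.4310, γ^t·E[r] = 0.282759, running G = 1.914636
t=5: π = [0.1905, 0.1670, 0.1663, 0.1459, 0.1875, 0.1429], E[r] = 0.4309, γ^t·E[r] = 0.254418, running G = 2.169054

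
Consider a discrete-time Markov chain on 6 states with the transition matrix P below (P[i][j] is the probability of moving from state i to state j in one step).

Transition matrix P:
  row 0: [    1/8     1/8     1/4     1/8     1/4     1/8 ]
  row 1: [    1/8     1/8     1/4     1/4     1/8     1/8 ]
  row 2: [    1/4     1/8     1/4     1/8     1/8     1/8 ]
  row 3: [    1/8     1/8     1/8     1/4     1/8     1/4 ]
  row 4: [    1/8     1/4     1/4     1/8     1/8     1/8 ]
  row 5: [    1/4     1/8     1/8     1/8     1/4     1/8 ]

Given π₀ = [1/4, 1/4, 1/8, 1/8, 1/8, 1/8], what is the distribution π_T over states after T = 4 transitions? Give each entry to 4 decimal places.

t=0: π = [0.2500, 0.2500, 0.1250, 0.1250, 0.1250, 0.1250]
t=1: π = [0.1563, 0.1406, 0.2188, 0.1719, 0.1719, 0.1406]
t=2: π = [0.1699, 0.1465, 0.2109, 0.1641, 0.1621, 0.1465]
t=3: π = [0.1697, 0.1453, 0.2112, 0.1638, 0.1646, 0.1455]
t=4: π = [0.1696, 0.1456, 0.2113, 0.1636, 0.1644, 0.1455]

π = [0.1696, 0.1456, 0.2113, 0.1636, 0.1644, 0.1455]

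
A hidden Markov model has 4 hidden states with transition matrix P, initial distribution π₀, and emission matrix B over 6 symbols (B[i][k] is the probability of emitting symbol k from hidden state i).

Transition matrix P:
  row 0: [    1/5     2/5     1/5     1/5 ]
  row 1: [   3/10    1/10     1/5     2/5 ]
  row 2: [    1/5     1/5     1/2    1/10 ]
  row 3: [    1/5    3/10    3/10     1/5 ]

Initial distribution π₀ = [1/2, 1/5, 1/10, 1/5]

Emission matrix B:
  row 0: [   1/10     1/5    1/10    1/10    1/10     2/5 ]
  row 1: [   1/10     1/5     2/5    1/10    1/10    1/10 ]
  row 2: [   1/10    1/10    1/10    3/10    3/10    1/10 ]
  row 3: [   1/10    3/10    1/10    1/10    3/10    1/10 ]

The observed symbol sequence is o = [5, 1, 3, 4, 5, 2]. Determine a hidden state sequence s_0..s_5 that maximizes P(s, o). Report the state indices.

t=0: δ = [2.000e-01, 2.000e-02, 1.000e-02, 2.000e-02]  (obs o_0=5)
t=1: δ = [8.000e-03, 1.600e-02, 4.000e-03, 1.200e-02]  ψ = [0, 0, 0, 0]  (obs o_1=1)
t=2: δ = [4.800e-04, 3.600e-04, 1.080e-03, 6.400e-04]  ψ = [1, 3, 3, 1]  (obs o_2=3)
t=3: δ = [2.160e-05, 2.160e-05, 1.620e-04, 4.320e-05]  ψ = [2, 2, 2, 1]  (obs o_3=4)
t=4: δ = [1.296e-05, 3.240e-06, 8.100e-06, 1.620e-06]  ψ = [2, 2, 2, 2]  (obs o_4=5)
t=5: δ = [2.592e-07, 2.074e-06, 4.050e-07, 2.592e-07]  ψ = [0, 0, 2, 0]  (obs o_5=2)
backtrack: best end state = 1; path = [0, 3, 2, 2, 0, 1]

path = [0, 3, 2, 2, 0, 1]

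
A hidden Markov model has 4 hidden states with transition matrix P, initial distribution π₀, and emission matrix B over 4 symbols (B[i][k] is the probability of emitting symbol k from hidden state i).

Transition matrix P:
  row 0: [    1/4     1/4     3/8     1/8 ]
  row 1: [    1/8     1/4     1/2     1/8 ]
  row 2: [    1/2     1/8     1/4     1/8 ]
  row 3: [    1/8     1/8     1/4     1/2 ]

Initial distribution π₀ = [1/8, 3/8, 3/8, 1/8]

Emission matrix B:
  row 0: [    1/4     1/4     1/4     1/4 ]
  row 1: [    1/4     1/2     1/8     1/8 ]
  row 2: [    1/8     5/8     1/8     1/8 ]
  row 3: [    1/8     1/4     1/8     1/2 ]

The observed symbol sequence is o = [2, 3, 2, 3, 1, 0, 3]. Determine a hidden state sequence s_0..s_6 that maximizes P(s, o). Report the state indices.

path = [3, 3, 3, 3, 3, 3, 3]

t=0: δ = [3.125e-02, 4.688e-02, 4.688e-02, 1.562e-02]  (obs o_0=2)
t=1: δ = [5.859e-03, 1.465e-03, 2.930e-03, 3.906e-03]  ψ = [2, 1, 1, 3]  (obs o_1=3)
t=2: δ = [3.662e-04, 1.831e-04, 2.747e-04, 2.441e-04]  ψ = [0, 0, 0, 3]  (obs o_2=2)
t=3: δ = [3.433e-05, 1.144e-05, 1.717e-05, 6.104e-05]  ψ = [2, 0, 0, 3]  (obs o_3=3)
t=4: δ = [2.146e-06, 4.292e-06, 9.537e-06, 7.629e-06]  ψ = [0, 0, 3, 3]  (obs o_4=1)
t=5: δ = [1.192e-06, 2.980e-07, 2.980e-07, 4.768e-07]  ψ = [2, 2, 2, 3]  (obs o_5=0)
t=6: δ = [7.451e-08, 3.725e-08, 5.588e-08, 1.192e-07]  ψ = [0, 0, 0, 3]  (obs o_6=3)
backtrack: best end state = 3; path = [3, 3, 3, 3, 3, 3, 3]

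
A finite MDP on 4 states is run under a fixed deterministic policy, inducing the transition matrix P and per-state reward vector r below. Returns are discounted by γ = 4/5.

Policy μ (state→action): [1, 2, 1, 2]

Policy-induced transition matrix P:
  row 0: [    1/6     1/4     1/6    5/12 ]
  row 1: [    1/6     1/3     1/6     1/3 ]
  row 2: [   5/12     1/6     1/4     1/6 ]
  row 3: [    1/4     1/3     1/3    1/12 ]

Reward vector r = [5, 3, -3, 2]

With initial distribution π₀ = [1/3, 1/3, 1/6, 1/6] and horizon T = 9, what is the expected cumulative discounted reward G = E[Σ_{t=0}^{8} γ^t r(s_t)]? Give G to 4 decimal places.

t=0: π = [0.3333, 0.3333, 0.1667, 0.1667], E[r] = 2.5000, γ^t·E[r] = 2.500000, running G = 2.500000
t=1: π = [0.2222, 0.2778, 0.2083, 0.2917], E[r] = 1.9028, γ^t·E[r] = 1.522222, running G = 4.022222
t=2: π = [0.2431, 0.2801, 0.2326, 0.2442], E[r] = 1.8461, γ^t·E[r] = 1.181481, running G = 5.203704
t=3: π = [0.2452, 0.2743, 0.2268, 0.2538], E[r] = 1.8761, γ^t·E[r] = 0.960543, running G = 6.164247
t=4: π = [0.2445, 0.2751, 0.2279, 0.2525], E[r] = 1.8693, γ^t·E[r] = 0.765679, running G = 6.929926
t=5: π = [0.2447, 0.2750, 0.2277, 0.2526], E[r] = 1.8703, γ^t·E[r] = 0.612857, running G = 7.542783
t=6: π = [0.2447, 0.2750, 0.2277, 0.2526], E[r] = 1.8702, γ^t·E[r] = 0.490266, running G = 8.033049
t=7: π = [0.2447, 0.2750, 0.2277, 0.2526], E[r] = 1.8702, γ^t·E[r] = 0.392212, running G = 8.425261
t=8: π = [0.2447, 0.2750, 0.2277, 0.2526], E[r] = 1.8702, γ^t·E[r] = 0.313770, running G = 8.739031

G = 8.7390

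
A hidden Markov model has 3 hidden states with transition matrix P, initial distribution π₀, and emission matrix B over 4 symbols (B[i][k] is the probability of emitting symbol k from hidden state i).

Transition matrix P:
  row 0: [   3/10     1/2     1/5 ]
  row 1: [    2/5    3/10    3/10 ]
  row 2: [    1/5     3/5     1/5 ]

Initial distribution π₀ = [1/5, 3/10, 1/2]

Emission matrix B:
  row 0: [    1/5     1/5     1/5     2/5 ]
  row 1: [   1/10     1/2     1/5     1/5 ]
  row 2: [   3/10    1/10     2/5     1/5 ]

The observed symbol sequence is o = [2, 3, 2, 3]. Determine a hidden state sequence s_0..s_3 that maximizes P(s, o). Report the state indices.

t=0: δ = [4.000e-02, 6.000e-02, 2.000e-01]  (obs o_0=2)
t=1: δ = [1.600e-02, 2.400e-02, 8.000e-03]  ψ = [2, 2, 2]  (obs o_1=3)
t=2: δ = [1.920e-03, 1.600e-03, 2.880e-03]  ψ = [1, 0, 1]  (obs o_2=2)
t=3: δ = [2.560e-04, 3.456e-04, 1.152e-04]  ψ = [1, 2, 2]  (obs o_3=3)
backtrack: best end state = 1; path = [2, 1, 2, 1]

path = [2, 1, 2, 1]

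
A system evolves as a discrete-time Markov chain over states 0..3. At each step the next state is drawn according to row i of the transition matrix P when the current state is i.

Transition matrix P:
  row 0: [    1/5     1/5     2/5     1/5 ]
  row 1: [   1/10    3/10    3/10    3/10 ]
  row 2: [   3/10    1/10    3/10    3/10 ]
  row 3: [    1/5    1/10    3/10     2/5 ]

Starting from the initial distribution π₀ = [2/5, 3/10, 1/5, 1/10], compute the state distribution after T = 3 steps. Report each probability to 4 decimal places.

t=0: π = [0.4000, 0.3000, 0.2000, 0.1000]
t=1: π = [0.1900, 0.2000, 0.3400, 0.2700]
t=2: π = [0.2140, 0.1590, 0.3190, 0.3080]
t=3: π = [0.2160, 0.1532, 0.3214, 0.3094]

π = [0.2160, 0.1532, 0.3214, 0.3094]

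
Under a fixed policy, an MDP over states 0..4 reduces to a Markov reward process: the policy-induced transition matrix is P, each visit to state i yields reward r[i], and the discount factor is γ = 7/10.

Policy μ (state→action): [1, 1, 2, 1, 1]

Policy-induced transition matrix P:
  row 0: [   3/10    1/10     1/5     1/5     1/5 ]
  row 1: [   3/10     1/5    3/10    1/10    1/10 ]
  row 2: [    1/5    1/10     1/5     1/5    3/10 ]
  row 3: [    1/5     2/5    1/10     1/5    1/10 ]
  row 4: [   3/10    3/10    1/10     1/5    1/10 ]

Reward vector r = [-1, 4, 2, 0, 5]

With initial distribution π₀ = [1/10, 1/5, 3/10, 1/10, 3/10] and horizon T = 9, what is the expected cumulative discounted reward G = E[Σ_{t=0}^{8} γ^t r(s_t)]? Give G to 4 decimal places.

t=0: π = [0.1000, 0.2000, 0.3000, 0.1000, 0.3000], E[r] = 2.8000, γ^t·E[r] = 2.800000, running G = 2.800000
t=1: π = [0.2600, 0.2100, 0.1800, 0.1800, 0.1700], E[r] = 1.7900, γ^t·E[r] = 1.253000, running G = 4.053000
t=2: π = [0.2640, 0.2090, 0.1860, 0.1790, 0.1620], E[r] = 1.7540, γ^t·E[r] = 0.859460, running G = 4.912460
t=3: π = [0.2635, 0.2070, 0.1868, 0.1791, 0.1636], E[r] = 1.7561, γ^t·E[r] = 0.602342, running G = 5.514802
t=4: π = [0.2634, 0.2072, 0.1864, 0.1793, 0.1637], E[r] = 1.7566, γ^t·E[r] = 0.421760, running G = 5.936562
t=5: π = [0.2634, 0.2072, 0.1864, 0.1793, 0.1636], E[r] = 1.7565, γ^t·E[r] = 0.295219, running G = 6.231781
t=6: π = [0.2634, 0.2072, 0.1864, 0.1793, 0.1636], E[r] = 1.7565, γ^t·E[r] = 0.206651, running G = 6.438432
t=7: π = [0.2634, 0.2072, 0.1864, 0.1793, 0.1636], E[r] = 1.7565, γ^t·E[r] = 0.144656, running G = 6.583088
t=8: π = [0.2634, 0.2072, 0.1864, 0.1793, 0.1636], E[r] = 1.7565, γ^t·E[r] = 0.101259, running G = 6.684348

G = 6.6843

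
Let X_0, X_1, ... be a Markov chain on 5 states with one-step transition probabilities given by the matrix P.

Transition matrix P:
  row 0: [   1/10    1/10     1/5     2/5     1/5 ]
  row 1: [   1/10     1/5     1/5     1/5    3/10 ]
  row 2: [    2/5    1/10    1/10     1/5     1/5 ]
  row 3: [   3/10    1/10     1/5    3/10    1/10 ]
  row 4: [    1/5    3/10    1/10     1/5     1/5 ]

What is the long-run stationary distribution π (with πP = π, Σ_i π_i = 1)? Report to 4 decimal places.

π = [0.2226, 0.1529, 0.1647, 0.2717, 0.1881]

Balance equations π_j = Σ_i π_i·P[i][j]:
  π_0 = 1/10·π_0 + 1/10·π_1 + 2/5·π_2 + 3/10·π_3 + 1/5·π_4
  π_1 = 1/10·π_0 + 1/5·π_1 + 1/10·π_2 + 1/10·π_3 + 3/10·π_4
  π_2 = 1/5·π_0 + 1/5·π_1 + 1/10·π_2 + 1/5·π_3 + 1/10·π_4
  π_3 = 2/5·π_0 + 1/5·π_1 + 1/5·π_2 + 3/10·π_3 + 1/5·π_4
  normalize: π_0 + π_1 + π_2 + π_3 + π_4 = 1
Solving the linear system gives exactly π = [290/1303, 797/5212, 1717/10424, 354/1303, 1961/10424].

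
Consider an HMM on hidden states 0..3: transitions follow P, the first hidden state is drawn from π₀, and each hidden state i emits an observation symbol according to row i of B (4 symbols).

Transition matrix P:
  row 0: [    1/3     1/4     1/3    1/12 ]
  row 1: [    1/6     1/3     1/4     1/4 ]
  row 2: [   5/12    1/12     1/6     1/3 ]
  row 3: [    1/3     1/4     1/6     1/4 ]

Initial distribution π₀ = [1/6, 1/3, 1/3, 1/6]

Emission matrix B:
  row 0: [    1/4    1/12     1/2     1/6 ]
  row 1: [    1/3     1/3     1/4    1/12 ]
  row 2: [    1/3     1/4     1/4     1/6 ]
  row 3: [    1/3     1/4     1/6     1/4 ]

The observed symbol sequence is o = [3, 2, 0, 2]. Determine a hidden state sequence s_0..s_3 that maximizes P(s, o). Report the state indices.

path = [2, 0, 2, 0]

t=0: δ = [2.778e-02, 2.778e-02, 5.556e-02, 4.167e-02]  (obs o_0=3)
t=1: δ = [1.157e-02, 2.604e-03, 2.315e-03, 3.086e-03]  ψ = [2, 3, 0, 2]  (obs o_1=2)
t=2: δ = [9.645e-04, 9.645e-04, 1.286e-03, 3.215e-04]  ψ = [0, 0, 0, 0]  (obs o_2=0)
t=3: δ = [2.679e-04, 8.038e-05, 8.038e-05, 7.144e-05]  ψ = [2, 1, 0, 2]  (obs o_3=2)
backtrack: best end state = 0; path = [2, 0, 2, 0]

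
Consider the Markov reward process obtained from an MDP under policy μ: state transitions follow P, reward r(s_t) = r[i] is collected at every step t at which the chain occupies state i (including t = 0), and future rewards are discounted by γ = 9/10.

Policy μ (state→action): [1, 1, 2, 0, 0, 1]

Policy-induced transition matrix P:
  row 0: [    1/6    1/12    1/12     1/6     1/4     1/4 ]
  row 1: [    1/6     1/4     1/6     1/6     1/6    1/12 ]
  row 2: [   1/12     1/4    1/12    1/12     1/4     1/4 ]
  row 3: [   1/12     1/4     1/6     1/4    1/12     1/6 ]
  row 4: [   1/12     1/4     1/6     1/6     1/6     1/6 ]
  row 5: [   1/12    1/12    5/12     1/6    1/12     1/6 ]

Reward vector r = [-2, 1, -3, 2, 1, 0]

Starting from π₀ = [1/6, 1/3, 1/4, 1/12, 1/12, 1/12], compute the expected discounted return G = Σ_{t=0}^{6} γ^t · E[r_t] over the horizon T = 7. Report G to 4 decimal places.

G = -0.7758

t=0: π = [0.1667, 0.3333, 0.2500, 0.0833, 0.0833, 0.0833], E[r] = -0.5000, γ^t·E[r] = -0.500000, running G = -0.500000
t=1: π = [0.1250, 0.2083, 0.1528, 0.1528, 0.1875, 0.1736], E[r] = -0.0069, γ^t·E[r] = -0.006250, running G = -0.506250
t=2: π = [0.1111, 0.2002, 0.1869, 0.1667, 0.1626, 0.1725], E[r] = -0.0868, γ^t·E[r] = -0.070313, running G = -0.576563
t=3: π = [0.1093, 0.2027, 0.1849, 0.1650, 0.1632, 0.1748], E[r] = -0.0774, γ^t·E[r] = -0.056461, running G = -0.633023
t=4: π = [0.1093, 0.2027, 0.1859, 0.1650, 0.1629, 0.1743], E[r] = -0.0807, γ^t·E[r] = -0.052948, running G = -0.685971
t=5: π = [0.1093, 0.2027, 0.1856, 0.1649, 0.1630, 0.1744], E[r] = -0.0800, γ^t·E[r] = -0.047243, running G = -0.733214
t=6: π = [0.1093, 0.2027, 0.1857, 0.1649, 0.1630, 0.1744], E[r] = -0.0801, γ^t·E[r] = -0.042594, running G = -0.775809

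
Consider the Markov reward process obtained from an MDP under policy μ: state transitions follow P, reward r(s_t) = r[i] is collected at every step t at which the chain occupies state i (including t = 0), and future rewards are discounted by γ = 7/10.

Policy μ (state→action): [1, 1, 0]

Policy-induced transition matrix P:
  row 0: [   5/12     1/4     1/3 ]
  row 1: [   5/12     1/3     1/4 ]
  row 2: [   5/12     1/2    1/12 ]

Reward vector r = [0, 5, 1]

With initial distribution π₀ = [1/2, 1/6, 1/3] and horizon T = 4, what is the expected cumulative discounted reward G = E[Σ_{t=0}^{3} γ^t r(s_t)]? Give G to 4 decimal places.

G = 4.1613

t=0: π = [0.5000, 0.1667, 0.3333], E[r] = 1.1667, γ^t·E[r] = 1.166667, running G = 1.166667
t=1: π = [0.4167, 0.3472, 0.2361], E[r] = 1.9722, γ^t·E[r] = 1.380556, running G = 2.547222
t=2: π = [0.4167, 0.3380, 0.2454], E[r] = 1.9352, γ^t·E[r] = 0.948241, running G = 3.495463
t=3: π = [0.4167, 0.3395, 0.2438], E[r] = 1.9414, γ^t·E[r] = 0.665886, running G = 4.161349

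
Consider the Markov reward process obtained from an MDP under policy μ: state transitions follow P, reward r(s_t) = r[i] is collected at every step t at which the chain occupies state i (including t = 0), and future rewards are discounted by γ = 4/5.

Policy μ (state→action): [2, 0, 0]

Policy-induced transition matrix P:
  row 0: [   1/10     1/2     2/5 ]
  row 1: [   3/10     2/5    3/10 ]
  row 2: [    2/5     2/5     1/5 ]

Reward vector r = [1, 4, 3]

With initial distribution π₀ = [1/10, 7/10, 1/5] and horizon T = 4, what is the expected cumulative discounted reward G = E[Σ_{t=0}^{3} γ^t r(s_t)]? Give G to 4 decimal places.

t=0: π = [0.1000, 0.7000, 0.2000], E[r] = 3.5000, γ^t·E[r] = 3.500000, running G = 3.500000
t=1: π = [0.3000, 0.4100, 0.2900], E[r] = 2.8100, γ^t·E[r] = 2.248000, running G = 5.748000
t=2: π = [0.2690, 0.4300, 0.3010], E[r] = 2.8920, γ^t·E[r] = 1.850880, running G = 7.598880
t=3: π = [0.2763, 0.4269, 0.2968], E[r] = 2.8743, γ^t·E[r] = 1.471642, running G = 9.070522

G = 9.0705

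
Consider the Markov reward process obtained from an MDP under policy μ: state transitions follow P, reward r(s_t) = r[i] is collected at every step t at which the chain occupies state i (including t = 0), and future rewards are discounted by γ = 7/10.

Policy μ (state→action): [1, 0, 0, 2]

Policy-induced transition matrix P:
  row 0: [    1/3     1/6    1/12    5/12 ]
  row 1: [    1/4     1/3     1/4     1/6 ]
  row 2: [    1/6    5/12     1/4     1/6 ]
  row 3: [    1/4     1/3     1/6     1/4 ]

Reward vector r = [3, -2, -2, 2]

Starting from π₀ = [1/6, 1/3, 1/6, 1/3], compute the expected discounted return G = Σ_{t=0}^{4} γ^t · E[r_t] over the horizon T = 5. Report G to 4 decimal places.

t=0: π = [0.1667, 0.3333, 0.1667, 0.3333], E[r] = 0.1667, γ^t·E[r] = 0.166667, running G = 0.166667
t=1: π = [0.2500, 0.3194, 0.1944, 0.2361], E[r] = 0.1944, γ^t·E[r] = 0.136111, running G = 0.302778
t=2: π = [0.2546, 0.3079, 0.1887, 0.2488], E[r] = 0.2685, γ^t·E[r] = 0.131574, running G = 0.434352
t=3: π = [0.2555, 0.3066, 0.1868, 0.2511], E[r] = 0.2817, γ^t·E[r] = 0.096634, running G = 0.530986
t=4: π = [0.2557, 0.3063, 0.1865, 0.2515], E[r] = 0.2845, γ^t·E[r] = 0.068300, running G = 0.599286

G = 0.5993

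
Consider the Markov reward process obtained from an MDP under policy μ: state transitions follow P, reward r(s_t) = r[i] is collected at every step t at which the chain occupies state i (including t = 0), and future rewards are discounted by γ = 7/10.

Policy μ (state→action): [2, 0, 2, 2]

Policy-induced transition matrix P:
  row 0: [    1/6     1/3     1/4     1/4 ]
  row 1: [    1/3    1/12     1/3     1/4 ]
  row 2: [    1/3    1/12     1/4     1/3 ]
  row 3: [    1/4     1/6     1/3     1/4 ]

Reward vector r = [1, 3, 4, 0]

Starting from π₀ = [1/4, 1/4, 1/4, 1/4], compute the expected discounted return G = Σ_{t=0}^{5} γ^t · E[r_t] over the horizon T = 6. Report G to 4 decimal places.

G = 5.7552

t=0: π = [0.2500, 0.2500, 0.2500, 0.2500], E[r] = 2.0000, γ^t·E[r] = 2.000000, running G = 2.000000
t=1: π = [0.2708, 0.1667, 0.2917, 0.2708], E[r] = 1.9375, γ^t·E[r] = 1.356250, running G = 3.356250
t=2: π = [0.2656, 0.1736, 0.2865, 0.2743], E[r] = 1.9323, γ^t·E[r] = 0.946823, running G = 4.303073
t=3: π = [0.2662, 0.1726, 0.2873, 0.2739], E[r] = 1.9333, γ^t·E[r] = 0.663123, running G = 4.966196
t=4: π = [0.2661, 0.1727, 0.2872, 0.2739], E[r] = 1.9331, γ^t·E[r] = 0.464134, running G = 5.430331
t=5: π = [0.2661, 0.1727, 0.2872, 0.2739], E[r] = 1.9331, γ^t·E[r] = 0.324900, running G = 5.755231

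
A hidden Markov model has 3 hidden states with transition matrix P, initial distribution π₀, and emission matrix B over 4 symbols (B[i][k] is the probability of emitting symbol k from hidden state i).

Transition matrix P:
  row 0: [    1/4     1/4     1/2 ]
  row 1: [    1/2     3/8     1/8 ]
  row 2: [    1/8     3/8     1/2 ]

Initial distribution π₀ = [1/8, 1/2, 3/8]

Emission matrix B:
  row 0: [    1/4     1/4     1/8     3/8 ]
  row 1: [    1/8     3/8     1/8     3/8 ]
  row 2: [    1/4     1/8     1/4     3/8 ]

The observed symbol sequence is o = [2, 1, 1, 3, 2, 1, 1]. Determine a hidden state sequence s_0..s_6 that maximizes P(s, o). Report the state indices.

path = [2, 1, 1, 0, 2, 1, 1]

t=0: δ = [1.562e-02, 6.250e-02, 9.375e-02]  (obs o_0=2)
t=1: δ = [7.812e-03, 1.318e-02, 5.859e-03]  ψ = [1, 2, 2]  (obs o_1=1)
t=2: δ = [1.648e-03, 1.854e-03, 4.883e-04]  ψ = [1, 1, 0]  (obs o_2=1)
t=3: δ = [3.476e-04, 2.607e-04, 3.090e-04]  ψ = [1, 1, 0]  (obs o_3=3)
t=4: δ = [1.629e-05, 1.448e-05, 4.345e-05]  ψ = [1, 2, 0]  (obs o_4=2)
t=5: δ = [1.810e-06, 6.110e-06, 2.716e-06]  ψ = [1, 2, 2]  (obs o_5=1)
t=6: δ = [7.638e-07, 8.593e-07, 1.697e-07]  ψ = [1, 1, 2]  (obs o_6=1)
backtrack: best end state = 1; path = [2, 1, 1, 0, 2, 1, 1]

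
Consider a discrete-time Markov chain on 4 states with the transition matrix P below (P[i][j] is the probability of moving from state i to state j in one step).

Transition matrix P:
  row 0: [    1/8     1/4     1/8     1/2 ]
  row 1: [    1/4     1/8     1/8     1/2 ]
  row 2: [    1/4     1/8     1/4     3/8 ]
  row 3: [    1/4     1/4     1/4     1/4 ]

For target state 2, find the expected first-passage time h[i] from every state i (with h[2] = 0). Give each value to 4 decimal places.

h = [5.7143, 5.7143, 0.0000, 5.1429]

First-step conditioning: h[2] = 0; for i ≠ 2, h[i] = 1 + Σ_k P[i][k]·h[k].
  h[0] = 1 + 1/8·h[0] + 1/4·h[1] + 1/2·h[3]
  h[1] = 1 + 1/4·h[0] + 1/8·h[1] + 1/2·h[3]
  h[3] = 1 + 1/4·h[0] + 1/4·h[1] + 1/4·h[3]
Solving the 3×3 linear system over states ≠ 2 gives exactly h = [40/7, 40/7, 0, 36/7] (h[2] = 0 is the target).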